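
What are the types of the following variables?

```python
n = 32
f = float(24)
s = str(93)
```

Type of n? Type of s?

n is int; s is str

int, str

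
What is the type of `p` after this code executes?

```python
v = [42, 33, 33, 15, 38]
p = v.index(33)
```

list.index() returns int

int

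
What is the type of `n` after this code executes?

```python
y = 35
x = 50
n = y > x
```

Comparison operators return bool

bool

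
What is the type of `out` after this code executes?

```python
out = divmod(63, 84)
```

divmod() returns a tuple (quotient, remainder)

tuple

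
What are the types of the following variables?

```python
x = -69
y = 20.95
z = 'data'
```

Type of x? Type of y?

x is int; y is float

int, float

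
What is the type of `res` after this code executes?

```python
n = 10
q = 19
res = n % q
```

int % int returns int (10 % 19 = 10)

int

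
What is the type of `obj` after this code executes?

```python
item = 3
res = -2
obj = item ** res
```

int ** negative int returns float

float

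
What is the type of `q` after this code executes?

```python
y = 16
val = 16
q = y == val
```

Equality comparison returns bool

bool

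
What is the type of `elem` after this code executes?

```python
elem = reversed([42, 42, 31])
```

reversed() on a list returns a list_reverseiterator

list_reverseiterator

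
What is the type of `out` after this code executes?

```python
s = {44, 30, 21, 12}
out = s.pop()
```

Popping from a set of ints returns int

int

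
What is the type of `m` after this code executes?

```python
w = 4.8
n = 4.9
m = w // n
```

float // float returns float (floor division preserves float type)

float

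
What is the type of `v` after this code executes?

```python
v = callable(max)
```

callable() returns bool

bool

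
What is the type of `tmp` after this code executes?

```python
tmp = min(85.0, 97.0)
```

min() of floats returns float

float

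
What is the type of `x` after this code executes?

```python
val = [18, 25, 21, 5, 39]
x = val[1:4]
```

Slicing a list always returns a list

list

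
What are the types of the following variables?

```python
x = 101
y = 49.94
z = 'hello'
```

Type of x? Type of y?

x is int; y is float

int, float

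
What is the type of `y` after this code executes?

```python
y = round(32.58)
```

round() with no ndigits arg returns int

int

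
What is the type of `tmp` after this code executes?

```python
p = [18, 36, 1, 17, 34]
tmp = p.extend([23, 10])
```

list.extend() returns None

NoneType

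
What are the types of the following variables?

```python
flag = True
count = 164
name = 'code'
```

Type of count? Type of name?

count is int; name is str

int, str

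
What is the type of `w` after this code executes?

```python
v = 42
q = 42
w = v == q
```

Equality comparison returns bool

bool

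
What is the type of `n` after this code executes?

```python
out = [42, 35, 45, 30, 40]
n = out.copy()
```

list.copy() returns list

list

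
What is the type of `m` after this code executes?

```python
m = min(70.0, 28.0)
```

min() of floats returns float

float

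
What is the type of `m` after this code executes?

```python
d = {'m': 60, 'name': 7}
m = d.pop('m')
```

dict.pop() returns the value (int)

int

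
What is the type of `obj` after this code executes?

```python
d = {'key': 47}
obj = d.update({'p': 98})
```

dict.update() returns None

NoneType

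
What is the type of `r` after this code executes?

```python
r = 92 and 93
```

'and' returns the last value when all truthy (93, which is int)

int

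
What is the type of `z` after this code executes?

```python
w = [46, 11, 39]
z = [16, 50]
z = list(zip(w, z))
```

list(zip(...)) returns a list of tuples

list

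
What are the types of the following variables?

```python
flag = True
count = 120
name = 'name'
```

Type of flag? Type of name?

flag is bool; name is str

bool, str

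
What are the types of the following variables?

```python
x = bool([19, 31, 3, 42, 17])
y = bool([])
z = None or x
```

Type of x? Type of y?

bool() returns bool; bool() returns bool

bool, bool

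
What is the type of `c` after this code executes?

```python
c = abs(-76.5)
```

abs() of float returns float

float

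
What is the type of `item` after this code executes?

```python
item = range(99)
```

range() returns a range object

range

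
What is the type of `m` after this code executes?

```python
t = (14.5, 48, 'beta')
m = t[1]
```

Index 1 of tuple is 48 which is int

int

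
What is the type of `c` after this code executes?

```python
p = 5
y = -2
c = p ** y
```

int ** negative int returns float

float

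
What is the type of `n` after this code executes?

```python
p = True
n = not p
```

'not' always returns bool

bool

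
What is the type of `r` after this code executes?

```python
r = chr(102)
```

chr() returns str (single character)

str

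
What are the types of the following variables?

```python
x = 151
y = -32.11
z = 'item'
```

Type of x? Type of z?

x is int; z is str

int, str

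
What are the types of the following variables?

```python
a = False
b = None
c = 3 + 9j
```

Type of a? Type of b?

a is bool; b is NoneType

bool, NoneType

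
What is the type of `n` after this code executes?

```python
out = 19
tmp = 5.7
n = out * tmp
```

int * float returns float (19 * 5.7 = 108.3)

float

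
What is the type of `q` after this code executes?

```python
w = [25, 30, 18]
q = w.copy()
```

list.copy() returns list

list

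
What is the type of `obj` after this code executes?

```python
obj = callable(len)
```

callable() returns bool

bool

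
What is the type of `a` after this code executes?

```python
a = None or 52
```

'or' with None returns the other value (52, int)

int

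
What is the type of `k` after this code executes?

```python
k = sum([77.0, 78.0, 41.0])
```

sum() of floats returns float

float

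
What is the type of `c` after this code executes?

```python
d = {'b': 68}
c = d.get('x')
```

dict.get() returns None when key 'x' is not found and no default given

NoneType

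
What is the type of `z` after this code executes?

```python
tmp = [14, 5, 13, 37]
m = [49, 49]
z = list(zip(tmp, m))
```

list(zip(...)) returns a list of tuples

list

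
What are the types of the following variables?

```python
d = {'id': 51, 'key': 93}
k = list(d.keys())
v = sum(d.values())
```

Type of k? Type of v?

list(...) returns list; sum of int values returns int

list, int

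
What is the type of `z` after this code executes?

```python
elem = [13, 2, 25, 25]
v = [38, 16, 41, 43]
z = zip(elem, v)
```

zip() returns a zip iterator object

zip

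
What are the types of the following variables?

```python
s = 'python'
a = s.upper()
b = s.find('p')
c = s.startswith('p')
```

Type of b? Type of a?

str.find() returns int; str.upper() returns str

int, str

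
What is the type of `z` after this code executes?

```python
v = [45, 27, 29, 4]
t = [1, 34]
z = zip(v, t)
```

zip() returns a zip iterator object

zip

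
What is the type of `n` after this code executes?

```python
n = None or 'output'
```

'or' with None returns the other value ('output', str)

str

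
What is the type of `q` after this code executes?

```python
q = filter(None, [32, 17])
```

filter() returns a filter iterator object

filter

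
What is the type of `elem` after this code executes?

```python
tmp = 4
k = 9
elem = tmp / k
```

int / int always returns float in Python 3 (4 / 9 = 0.444444)

float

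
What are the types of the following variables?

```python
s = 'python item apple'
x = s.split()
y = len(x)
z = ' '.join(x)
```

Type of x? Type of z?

str.split() returns list; str.join() returns str

list, str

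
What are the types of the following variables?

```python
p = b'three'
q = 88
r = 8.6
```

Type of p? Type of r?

p is bytes; r is float

bytes, float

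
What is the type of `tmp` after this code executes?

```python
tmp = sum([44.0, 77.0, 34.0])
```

sum() of floats returns float

float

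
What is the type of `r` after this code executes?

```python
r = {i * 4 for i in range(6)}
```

A set comprehension {expr for x in iterable} produces a set

set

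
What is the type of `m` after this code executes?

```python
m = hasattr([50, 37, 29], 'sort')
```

hasattr() returns bool

bool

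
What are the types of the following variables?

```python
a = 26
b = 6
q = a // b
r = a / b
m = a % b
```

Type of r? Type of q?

int / int returns float; int // int returns int

float, int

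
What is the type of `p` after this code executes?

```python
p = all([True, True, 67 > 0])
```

all() returns bool

bool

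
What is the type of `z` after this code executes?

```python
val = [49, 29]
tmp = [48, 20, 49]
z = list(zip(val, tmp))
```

list(zip(...)) returns a list of tuples

list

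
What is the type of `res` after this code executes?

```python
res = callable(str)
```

callable() returns bool

bool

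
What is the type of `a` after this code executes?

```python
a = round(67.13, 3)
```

round() with ndigits arg returns float

float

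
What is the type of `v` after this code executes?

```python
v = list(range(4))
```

list(range(...)) returns list

list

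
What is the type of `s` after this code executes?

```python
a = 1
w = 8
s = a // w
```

int // int returns int (1 // 8 = 0)

int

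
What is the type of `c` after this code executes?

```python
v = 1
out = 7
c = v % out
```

int % int returns int (1 % 7 = 1)

int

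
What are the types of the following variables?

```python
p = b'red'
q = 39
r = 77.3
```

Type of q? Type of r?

q is int; r is float

int, float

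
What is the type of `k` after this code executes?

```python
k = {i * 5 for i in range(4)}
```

A set comprehension {expr for x in iterable} produces a set

set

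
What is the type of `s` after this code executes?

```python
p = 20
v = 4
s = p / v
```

int / int always returns float in Python 3 (20 / 4 = 5)

float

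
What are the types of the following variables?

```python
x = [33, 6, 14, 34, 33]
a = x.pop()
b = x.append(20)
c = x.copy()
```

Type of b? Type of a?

list.append() returns None; list.pop() returns the element (int)

NoneType, int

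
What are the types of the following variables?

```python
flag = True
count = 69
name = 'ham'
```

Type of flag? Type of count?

flag is bool; count is int

bool, int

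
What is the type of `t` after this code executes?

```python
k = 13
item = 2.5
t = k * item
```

int * float returns float (13 * 2.5 = 32.5)

float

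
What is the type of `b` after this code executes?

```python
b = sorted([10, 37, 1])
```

sorted() always returns list

list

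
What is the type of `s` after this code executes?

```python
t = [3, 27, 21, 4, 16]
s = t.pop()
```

list.pop() returns the popped element (int here)

int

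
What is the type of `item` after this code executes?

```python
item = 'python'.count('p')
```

str.count() returns int

int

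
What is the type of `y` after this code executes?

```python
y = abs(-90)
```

abs() of int returns int

int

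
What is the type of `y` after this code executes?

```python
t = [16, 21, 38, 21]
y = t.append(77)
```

list.append() returns None (mutates in place)

NoneType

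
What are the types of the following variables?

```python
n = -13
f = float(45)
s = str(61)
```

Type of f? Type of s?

f is float; s is str

float, str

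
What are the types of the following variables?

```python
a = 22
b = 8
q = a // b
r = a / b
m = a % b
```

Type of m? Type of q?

int % int returns int; int // int returns int

int, int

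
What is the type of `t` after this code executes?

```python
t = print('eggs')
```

print() returns None

NoneType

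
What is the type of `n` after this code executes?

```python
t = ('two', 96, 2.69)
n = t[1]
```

Index 1 of tuple is 96 which is int

int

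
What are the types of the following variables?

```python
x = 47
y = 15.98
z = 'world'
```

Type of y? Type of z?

y is float; z is str

float, str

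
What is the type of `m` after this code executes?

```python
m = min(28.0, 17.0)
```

min() of floats returns float

float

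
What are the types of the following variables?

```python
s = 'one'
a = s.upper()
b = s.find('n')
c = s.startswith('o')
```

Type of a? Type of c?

str.upper() returns str; str.startswith() returns bool

str, bool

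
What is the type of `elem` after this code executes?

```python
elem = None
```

None has type NoneType

NoneType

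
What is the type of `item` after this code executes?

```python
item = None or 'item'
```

'or' with None returns the other value ('item', str)

str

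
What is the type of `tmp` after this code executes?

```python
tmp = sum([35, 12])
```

sum() of ints returns int

int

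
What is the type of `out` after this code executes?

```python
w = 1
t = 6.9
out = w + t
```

int + float returns float (1 + 6.9 = 7.9)

float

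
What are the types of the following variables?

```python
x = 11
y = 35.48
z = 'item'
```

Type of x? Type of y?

x is int; y is float

int, float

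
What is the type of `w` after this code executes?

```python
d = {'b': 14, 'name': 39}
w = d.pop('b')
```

dict.pop() returns the value (int)

int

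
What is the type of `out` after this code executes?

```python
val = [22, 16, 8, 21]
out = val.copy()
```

list.copy() returns list

list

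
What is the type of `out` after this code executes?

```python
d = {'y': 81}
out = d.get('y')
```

dict.get() returns the value (int) when key is found

int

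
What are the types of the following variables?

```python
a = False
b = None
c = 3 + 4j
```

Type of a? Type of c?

a is bool; c is complex

bool, complex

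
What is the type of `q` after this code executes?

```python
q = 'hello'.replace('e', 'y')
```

str.replace() returns str

str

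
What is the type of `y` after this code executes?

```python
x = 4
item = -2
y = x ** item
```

int ** negative int returns float

float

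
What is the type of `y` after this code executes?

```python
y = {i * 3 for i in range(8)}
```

A set comprehension {expr for x in iterable} produces a set

set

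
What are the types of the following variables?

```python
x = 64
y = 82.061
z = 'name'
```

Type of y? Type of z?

y is float; z is str

float, str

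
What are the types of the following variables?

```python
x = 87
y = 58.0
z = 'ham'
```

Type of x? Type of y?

x is int; y is float

int, float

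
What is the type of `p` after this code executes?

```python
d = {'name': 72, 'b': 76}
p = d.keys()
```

.keys() returns a dict_keys view object

dict_keys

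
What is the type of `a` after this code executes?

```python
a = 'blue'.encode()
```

str.encode() returns bytes

bytes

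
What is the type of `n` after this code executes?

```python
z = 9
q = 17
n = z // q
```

int // int returns int (9 // 17 = 0)

int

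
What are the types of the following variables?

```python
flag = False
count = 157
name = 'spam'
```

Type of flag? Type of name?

flag is bool; name is str

bool, str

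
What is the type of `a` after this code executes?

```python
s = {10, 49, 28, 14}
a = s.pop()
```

Popping from a set of ints returns int

int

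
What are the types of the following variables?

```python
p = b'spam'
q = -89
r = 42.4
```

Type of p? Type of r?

p is bytes; r is float

bytes, float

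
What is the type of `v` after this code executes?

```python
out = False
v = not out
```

'not' always returns bool

bool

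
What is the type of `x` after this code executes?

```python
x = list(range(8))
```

list(range(...)) returns list

list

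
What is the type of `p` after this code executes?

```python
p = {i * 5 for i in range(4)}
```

A set comprehension {expr for x in iterable} produces a set

set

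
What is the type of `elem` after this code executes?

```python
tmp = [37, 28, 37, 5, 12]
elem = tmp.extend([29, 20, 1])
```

list.extend() returns None

NoneType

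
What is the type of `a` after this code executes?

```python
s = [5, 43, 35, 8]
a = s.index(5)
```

list.index() returns int

int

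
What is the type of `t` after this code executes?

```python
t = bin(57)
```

bin() returns str representation

str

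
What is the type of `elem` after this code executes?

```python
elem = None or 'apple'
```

'or' with None returns the other value ('apple', str)

str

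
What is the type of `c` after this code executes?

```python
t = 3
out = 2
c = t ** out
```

int ** positive int returns int (3 ** 2 = 9)

int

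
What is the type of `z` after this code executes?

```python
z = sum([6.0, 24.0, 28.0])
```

sum() of floats returns float

float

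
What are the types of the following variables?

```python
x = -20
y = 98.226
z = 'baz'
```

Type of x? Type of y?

x is int; y is float

int, float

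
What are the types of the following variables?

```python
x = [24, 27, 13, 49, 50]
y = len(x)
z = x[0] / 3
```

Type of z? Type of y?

int / int returns float; len() returns int

float, int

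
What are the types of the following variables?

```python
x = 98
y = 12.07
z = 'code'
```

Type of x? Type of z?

x is int; z is str

int, str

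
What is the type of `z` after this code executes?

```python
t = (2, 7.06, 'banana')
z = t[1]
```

Index 1 of tuple is 7.06 which is float

float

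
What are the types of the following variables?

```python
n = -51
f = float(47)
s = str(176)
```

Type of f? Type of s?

f is float; s is str

float, str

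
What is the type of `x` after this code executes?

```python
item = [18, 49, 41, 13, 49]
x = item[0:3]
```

Slicing a list always returns a list

list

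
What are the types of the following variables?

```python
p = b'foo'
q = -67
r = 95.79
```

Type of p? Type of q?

p is bytes; q is int

bytes, int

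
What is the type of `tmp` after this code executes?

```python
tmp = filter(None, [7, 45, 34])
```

filter() returns a filter iterator object

filter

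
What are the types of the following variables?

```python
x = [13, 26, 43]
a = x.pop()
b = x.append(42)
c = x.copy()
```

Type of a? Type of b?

list.pop() returns the element (int); list.append() returns None

int, NoneType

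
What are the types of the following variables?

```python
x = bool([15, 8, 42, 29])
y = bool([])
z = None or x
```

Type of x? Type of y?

bool() returns bool; bool() returns bool

bool, bool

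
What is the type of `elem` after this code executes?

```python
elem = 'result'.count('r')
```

str.count() returns int

int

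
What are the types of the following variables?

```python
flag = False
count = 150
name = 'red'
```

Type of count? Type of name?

count is int; name is str

int, str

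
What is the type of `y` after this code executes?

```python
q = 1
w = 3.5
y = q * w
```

int * float returns float (1 * 3.5 = 3.5)

float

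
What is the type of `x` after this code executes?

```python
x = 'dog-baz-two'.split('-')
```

str.split() returns list

list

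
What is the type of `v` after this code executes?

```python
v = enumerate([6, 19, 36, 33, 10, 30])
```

enumerate() returns an enumerate iterator object

enumerate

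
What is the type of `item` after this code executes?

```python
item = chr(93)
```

chr() returns str (single character)

str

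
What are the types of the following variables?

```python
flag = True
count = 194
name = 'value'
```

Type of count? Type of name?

count is int; name is str

int, str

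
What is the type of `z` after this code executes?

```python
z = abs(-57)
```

abs() of int returns int

int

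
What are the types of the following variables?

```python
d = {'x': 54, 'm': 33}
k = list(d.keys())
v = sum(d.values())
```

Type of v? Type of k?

sum of int values returns int; list(...) returns list

int, list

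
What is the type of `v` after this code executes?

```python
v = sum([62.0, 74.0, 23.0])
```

sum() of floats returns float

float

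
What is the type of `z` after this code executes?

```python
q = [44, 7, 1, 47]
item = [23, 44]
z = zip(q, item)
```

zip() returns a zip iterator object

zip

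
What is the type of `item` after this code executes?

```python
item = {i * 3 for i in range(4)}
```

A set comprehension {expr for x in iterable} produces a set

set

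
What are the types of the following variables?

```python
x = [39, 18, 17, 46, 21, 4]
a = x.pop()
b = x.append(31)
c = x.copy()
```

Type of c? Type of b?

list.copy() returns list; list.append() returns None

list, NoneType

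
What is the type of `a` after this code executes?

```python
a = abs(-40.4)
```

abs() of float returns float

float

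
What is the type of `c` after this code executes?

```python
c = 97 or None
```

'or' returns first truthy value (97, int)

int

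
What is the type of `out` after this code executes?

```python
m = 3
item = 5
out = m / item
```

int / int always returns float in Python 3 (3 / 5 = 0.6)

float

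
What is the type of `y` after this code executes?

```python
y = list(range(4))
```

list(range(...)) returns list

list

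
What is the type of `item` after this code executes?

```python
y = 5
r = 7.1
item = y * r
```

int * float returns float (5 * 7.1 = 35.5)

float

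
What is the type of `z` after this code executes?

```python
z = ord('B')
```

ord() returns int (Unicode code point)

int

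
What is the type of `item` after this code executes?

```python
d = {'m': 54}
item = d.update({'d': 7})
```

dict.update() returns None

NoneType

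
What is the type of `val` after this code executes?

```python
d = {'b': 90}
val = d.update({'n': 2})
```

dict.update() returns None

NoneType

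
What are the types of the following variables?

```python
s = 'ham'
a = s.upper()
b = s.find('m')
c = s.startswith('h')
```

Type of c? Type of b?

str.startswith() returns bool; str.find() returns int

bool, int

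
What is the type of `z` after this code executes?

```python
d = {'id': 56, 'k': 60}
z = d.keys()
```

.keys() returns a dict_keys view object

dict_keys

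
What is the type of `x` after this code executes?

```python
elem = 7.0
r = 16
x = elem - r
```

float - int returns float (7.0 - 16 = -9.0)

float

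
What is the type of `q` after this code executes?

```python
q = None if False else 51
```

Ternary: condition is False, else branch (51) taken → int

int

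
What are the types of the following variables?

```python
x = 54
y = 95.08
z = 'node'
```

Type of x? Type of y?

x is int; y is float

int, float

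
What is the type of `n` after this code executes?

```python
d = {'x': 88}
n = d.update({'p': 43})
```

dict.update() returns None

NoneType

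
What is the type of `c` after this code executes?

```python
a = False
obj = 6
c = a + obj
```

bool + int returns int (False is 0, so 0 + 6 = 6)

int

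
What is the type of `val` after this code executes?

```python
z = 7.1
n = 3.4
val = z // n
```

float // float returns float (floor division preserves float type)

float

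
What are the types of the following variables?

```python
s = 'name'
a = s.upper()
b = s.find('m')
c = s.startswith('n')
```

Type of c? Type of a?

str.startswith() returns bool; str.upper() returns str

bool, str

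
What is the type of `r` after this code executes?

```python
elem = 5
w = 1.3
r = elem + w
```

int + float returns float (5 + 1.3 = 6.3)

float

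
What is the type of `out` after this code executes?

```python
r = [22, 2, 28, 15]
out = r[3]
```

Indexing a list of ints returns int (r[3] = 15)

int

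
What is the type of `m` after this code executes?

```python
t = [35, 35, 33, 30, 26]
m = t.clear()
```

list.clear() returns None

NoneType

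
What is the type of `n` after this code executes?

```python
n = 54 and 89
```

'and' returns the last value when all truthy (89, which is int)

int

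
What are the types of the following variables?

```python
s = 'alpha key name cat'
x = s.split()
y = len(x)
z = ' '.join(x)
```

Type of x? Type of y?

str.split() returns list; len() returns int

list, int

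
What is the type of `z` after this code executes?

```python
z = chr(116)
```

chr() returns str (single character)

str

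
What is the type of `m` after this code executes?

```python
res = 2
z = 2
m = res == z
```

Equality comparison returns bool

bool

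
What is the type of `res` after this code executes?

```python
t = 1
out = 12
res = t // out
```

int // int returns int (1 // 12 = 0)

int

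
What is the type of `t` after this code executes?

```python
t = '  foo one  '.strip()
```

str.strip() returns str

str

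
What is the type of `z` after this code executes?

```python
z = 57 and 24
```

'and' returns the last value when all truthy (24, which is int)

int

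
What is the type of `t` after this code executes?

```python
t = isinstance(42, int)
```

isinstance() returns bool

bool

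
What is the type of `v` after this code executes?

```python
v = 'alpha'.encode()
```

str.encode() returns bytes

bytes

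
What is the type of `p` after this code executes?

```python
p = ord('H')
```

ord() returns int (Unicode code point)

int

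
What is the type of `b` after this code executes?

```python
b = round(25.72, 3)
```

round() with ndigits arg returns float

float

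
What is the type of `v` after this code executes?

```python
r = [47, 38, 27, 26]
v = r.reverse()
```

list.reverse() returns None

NoneType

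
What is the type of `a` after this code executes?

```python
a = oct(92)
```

oct() returns str representation

str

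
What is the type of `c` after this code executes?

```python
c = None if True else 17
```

Ternary: condition is True, if branch (None) taken → NoneType

NoneType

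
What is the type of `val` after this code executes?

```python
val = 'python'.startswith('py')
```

str.startswith() returns bool

bool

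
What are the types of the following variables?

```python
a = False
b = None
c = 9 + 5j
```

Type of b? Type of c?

b is NoneType; c is complex

NoneType, complex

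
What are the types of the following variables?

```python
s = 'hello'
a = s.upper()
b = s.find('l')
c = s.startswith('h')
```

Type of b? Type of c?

str.find() returns int; str.startswith() returns bool

int, bool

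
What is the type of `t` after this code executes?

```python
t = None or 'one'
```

'or' with None returns the other value ('one', str)

str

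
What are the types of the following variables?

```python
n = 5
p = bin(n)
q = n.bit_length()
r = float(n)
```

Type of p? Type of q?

bin() returns str; int.bit_length() returns int

str, int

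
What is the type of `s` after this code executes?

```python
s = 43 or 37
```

'or' returns the first truthy value (43, which is int)

int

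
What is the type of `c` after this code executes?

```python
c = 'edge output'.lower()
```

str.lower() returns str

str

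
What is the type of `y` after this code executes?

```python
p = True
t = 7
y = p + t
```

bool + int returns int (True is 1, so 1 + 7 = 8)

int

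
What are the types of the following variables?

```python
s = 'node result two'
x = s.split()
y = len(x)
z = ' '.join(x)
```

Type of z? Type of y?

str.join() returns str; len() returns int

str, int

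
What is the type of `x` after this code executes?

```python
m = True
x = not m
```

'not' always returns bool

bool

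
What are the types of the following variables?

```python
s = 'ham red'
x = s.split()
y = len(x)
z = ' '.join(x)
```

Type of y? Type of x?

len() returns int; str.split() returns list

int, list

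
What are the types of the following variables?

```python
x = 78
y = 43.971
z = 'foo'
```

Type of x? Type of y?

x is int; y is float

int, float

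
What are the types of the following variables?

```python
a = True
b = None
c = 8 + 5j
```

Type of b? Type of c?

b is NoneType; c is complex

NoneType, complex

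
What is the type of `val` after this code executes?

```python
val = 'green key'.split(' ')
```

str.split() returns list

list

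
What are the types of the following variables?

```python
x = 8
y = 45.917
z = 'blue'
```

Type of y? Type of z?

y is float; z is str

float, str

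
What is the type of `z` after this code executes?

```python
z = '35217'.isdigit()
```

str.isdigit() returns bool

bool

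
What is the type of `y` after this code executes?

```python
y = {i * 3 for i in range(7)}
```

A set comprehension {expr for x in iterable} produces a set

set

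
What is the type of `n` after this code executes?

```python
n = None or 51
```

'or' with None returns the other value (51, int)

int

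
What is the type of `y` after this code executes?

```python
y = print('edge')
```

print() returns None

NoneType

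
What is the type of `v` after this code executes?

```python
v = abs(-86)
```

abs() of int returns int

int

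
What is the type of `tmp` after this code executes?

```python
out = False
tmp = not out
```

'not' always returns bool

bool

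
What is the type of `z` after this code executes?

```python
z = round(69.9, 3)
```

round() with ndigits arg returns float

float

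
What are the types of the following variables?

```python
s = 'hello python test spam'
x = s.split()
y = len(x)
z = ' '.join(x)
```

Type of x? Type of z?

str.split() returns list; str.join() returns str

list, str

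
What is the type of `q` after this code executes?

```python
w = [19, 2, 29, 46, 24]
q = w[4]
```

Indexing a list of ints returns int (w[4] = 24)

int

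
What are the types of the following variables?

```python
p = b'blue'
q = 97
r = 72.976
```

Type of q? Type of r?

q is int; r is float

int, float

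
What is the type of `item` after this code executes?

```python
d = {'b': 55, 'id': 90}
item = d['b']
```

Accessing dict[str, int] with key 'b' returns int value 55

int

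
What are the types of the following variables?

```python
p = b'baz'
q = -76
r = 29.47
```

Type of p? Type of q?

p is bytes; q is int

bytes, int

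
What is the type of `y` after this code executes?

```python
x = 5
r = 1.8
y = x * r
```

int * float returns float (5 * 1.8 = 9.0)

float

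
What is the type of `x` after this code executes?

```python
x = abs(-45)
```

abs() of int returns int

int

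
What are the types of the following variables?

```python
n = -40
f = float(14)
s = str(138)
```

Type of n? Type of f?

n is int; f is float

int, float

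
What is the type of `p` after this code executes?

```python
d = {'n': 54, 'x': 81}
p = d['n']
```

Accessing dict[str, int] with key 'n' returns int value 54

int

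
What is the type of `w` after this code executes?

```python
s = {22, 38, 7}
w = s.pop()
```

Popping from a set of ints returns int

int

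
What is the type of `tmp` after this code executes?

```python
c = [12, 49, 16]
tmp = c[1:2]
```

Slicing a list always returns a list

list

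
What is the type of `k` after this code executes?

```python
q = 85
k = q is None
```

'is' comparison returns bool

bool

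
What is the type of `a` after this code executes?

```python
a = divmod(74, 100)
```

divmod() returns a tuple (quotient, remainder)

tuple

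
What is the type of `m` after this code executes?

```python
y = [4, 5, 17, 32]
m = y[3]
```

Indexing a list of ints returns int (y[3] = 32)

int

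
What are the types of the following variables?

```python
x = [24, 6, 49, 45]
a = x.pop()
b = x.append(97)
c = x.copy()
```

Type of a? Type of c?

list.pop() returns the element (int); list.copy() returns list

int, list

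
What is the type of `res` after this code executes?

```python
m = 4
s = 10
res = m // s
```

int // int returns int (4 // 10 = 0)

int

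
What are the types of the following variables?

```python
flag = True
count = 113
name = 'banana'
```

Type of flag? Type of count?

flag is bool; count is int

bool, int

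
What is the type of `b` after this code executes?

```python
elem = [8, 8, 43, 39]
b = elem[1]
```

Indexing a list of ints returns int (elem[1] = 8)

int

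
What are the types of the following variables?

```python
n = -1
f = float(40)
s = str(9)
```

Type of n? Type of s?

n is int; s is str

int, str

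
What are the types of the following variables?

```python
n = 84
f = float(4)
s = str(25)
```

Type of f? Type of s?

f is float; s is str

float, str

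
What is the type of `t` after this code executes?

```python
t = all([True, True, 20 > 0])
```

all() returns bool

bool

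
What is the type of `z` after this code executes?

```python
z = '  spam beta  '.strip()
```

str.strip() returns str

str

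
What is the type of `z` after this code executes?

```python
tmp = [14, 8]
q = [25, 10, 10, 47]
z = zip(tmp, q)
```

zip() returns a zip iterator object

zip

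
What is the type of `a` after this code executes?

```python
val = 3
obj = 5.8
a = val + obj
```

int + float returns float (3 + 5.8 = 8.8)

float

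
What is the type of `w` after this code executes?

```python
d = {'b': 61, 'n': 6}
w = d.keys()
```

.keys() returns a dict_keys view object

dict_keys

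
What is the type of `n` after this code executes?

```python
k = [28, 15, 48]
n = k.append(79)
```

list.append() returns None (mutates in place)

NoneType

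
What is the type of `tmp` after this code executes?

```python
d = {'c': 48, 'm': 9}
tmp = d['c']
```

Accessing dict[str, int] with key 'c' returns int value 48

int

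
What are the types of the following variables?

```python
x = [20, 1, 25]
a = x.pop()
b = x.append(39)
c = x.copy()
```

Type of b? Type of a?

list.append() returns None; list.pop() returns the element (int)

NoneType, int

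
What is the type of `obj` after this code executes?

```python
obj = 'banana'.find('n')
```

str.find() returns int (index, or -1)

int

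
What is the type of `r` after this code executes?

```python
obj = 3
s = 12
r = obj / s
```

int / int always returns float in Python 3 (3 / 12 = 0.25)

float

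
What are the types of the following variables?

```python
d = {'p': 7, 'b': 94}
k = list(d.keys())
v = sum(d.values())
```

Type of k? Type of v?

list(...) returns list; sum of int values returns int

list, int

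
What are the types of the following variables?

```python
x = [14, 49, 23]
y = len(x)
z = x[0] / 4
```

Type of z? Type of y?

int / int returns float; len() returns int

float, int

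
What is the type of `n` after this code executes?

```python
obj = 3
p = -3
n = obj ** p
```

int ** negative int returns float

float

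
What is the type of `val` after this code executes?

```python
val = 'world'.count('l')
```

str.count() returns int

int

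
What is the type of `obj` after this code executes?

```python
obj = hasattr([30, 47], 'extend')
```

hasattr() returns bool

bool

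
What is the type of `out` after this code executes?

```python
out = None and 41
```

'and' returns first falsy value (None)

NoneType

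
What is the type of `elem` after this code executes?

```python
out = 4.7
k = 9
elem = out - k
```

float - int returns float (4.7 - 9 = -4.3)

float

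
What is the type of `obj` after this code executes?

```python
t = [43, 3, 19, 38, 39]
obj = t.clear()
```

list.clear() returns None

NoneType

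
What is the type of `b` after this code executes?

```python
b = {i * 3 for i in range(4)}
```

A set comprehension {expr for x in iterable} produces a set

set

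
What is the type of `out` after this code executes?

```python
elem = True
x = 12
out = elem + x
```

bool + int returns int (True is 1, so 1 + 12 = 13)

int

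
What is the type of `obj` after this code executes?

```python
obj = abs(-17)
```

abs() of int returns int

int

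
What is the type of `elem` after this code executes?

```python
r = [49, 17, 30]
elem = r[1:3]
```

Slicing a list always returns a list

list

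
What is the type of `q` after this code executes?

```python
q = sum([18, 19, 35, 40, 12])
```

sum() of ints returns int

int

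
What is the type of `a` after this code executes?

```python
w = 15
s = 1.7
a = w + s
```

int + float returns float (15 + 1.7 = 16.7)

float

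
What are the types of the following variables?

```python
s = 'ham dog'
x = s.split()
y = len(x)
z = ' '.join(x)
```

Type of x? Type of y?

str.split() returns list; len() returns int

list, int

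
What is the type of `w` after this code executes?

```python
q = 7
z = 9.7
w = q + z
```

int + float returns float (7 + 9.7 = 16.7)

float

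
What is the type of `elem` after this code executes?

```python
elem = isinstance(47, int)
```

isinstance() returns bool

bool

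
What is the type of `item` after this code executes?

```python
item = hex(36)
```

hex() returns str representation

str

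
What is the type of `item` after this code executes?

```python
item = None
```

None has type NoneType

NoneType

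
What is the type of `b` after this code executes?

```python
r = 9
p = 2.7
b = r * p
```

int * float returns float (9 * 2.7 = 24.3)

float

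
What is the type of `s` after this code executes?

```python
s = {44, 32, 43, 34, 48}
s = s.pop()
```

Popping from a set of ints returns int

int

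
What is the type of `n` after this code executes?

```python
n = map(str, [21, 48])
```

map() returns a map iterator object

map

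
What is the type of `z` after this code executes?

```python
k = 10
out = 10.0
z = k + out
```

int + float returns float (10 + 10.0 = 20.0)

float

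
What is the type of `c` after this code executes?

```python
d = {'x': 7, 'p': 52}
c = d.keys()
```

.keys() returns a dict_keys view object

dict_keys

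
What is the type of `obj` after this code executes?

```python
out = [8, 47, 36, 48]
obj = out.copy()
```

list.copy() returns list

list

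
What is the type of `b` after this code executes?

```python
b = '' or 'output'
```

'or' returns first truthy value ('output', which is str)

str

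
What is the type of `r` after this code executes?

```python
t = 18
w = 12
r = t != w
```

Comparison operators return bool

bool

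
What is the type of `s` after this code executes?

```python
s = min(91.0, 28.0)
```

min() of floats returns float

float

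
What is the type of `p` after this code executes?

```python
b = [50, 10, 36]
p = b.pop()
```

list.pop() returns the popped element (int here)

int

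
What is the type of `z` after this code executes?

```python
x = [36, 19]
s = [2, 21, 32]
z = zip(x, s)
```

zip() returns a zip iterator object

zip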